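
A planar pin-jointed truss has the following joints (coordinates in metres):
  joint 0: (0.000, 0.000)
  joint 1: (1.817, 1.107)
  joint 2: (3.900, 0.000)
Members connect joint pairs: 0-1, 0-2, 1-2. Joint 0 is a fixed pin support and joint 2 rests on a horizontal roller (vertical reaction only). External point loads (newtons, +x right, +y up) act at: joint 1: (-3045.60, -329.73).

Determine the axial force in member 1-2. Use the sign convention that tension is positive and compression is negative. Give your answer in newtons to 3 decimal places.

1514.761

N=3 nodes, M=3 members, R=3 reactions → 2N=6, M+R=6
member 0 (0-1): L=2.1277, (cx,cy)=(0.8540,0.5203)
member 1 (0-2): L=3.9000, (cx,cy)=(1.0000,0.0000)
member 2 (1-2): L=2.3589, (cx,cy)=(0.8830,-0.4693)
solve A·x = −loads:
  F[0-1] = -2000.0227 N (compression)
  F[0-2] = -1337.6011 N (compression)
  F[1-2] = +1514.7610 N (tension)
  Rx@0 = +3045.6000 N
  Ry@0 = +1040.5915 N
  Ry@2 = -710.8615 N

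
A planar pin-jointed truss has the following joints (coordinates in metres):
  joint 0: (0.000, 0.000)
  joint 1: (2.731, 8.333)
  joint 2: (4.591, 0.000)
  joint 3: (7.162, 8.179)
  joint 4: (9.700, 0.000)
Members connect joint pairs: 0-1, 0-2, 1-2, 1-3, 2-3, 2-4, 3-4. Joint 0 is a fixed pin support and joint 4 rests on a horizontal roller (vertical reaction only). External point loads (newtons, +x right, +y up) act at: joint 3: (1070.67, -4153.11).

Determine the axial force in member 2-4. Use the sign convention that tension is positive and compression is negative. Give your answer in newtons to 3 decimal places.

N=5 nodes, M=7 members, R=3 reactions → 2N=10, M+R=10
member 0 (0-1): L=8.7691, (cx,cy)=(0.3114,0.9503)
member 1 (0-2): L=4.5910, (cx,cy)=(1.0000,0.0000)
member 2 (1-2): L=8.5381, (cx,cy)=(0.2178,-0.9760)
member 3 (1-3): L=4.4337, (cx,cy)=(0.9994,-0.0347)
member 4 (2-3): L=8.5736, (cx,cy)=(0.2999,0.9540)
member 5 (2-4): L=5.1090, (cx,cy)=(1.0000,0.0000)
member 6 (3-4): L=8.5637, (cx,cy)=(0.2964,-0.9551)
solve A·x = −loads:
  F[0-1] = -193.4976 N (compression)
  F[0-2] = +1130.9318 N (tension)
  F[1-2] = +192.0351 N (tension)
  F[1-3] = -102.1579 N (compression)
  F[2-3] = -196.4645 N (compression)
  F[2-4] = +1231.6811 N (tension)
  F[3-4] = -4155.9437 N (compression)
  Rx@0 = -1070.6700 N
  Ry@0 = +183.8746 N
  Ry@4 = +3969.2354 N

1231.681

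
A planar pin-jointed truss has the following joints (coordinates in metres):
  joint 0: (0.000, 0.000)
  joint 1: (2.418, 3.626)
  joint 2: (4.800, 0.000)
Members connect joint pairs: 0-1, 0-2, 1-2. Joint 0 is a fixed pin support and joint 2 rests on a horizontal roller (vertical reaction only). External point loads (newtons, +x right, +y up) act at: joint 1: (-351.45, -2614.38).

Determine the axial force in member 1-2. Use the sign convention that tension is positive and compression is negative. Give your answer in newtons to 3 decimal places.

N=3 nodes, M=3 members, R=3 reactions → 2N=6, M+R=6
member 0 (0-1): L=4.3583, (cx,cy)=(0.5548,0.8320)
member 1 (0-2): L=4.8000, (cx,cy)=(1.0000,0.0000)
member 2 (1-2): L=4.3384, (cx,cy)=(0.5490,-0.8358)
solve A·x = −loads:
  F[0-1] = -1878.5041 N (compression)
  F[0-2] = +690.7555 N (tension)
  F[1-2] = -1258.0943 N (compression)
  Rx@0 = +351.4500 N
  Ry@0 = +1562.8773 N
  Ry@2 = +1051.5027 N

-1258.094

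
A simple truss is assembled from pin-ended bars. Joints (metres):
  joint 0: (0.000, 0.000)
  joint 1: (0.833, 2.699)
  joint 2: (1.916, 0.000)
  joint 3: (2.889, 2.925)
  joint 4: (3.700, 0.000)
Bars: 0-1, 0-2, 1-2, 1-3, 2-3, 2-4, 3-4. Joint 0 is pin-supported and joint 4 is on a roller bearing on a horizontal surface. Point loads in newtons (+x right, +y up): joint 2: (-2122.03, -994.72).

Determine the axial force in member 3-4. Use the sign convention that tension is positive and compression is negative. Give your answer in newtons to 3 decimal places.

N=5 nodes, M=7 members, R=3 reactions → 2N=10, M+R=10
member 0 (0-1): L=2.8246, (cx,cy)=(0.2949,0.9555)
member 1 (0-2): L=1.9160, (cx,cy)=(1.0000,0.0000)
member 2 (1-2): L=2.9082, (cx,cy)=(0.3724,-0.9281)
member 3 (1-3): L=2.0684, (cx,cy)=(0.9940,0.1093)
member 4 (2-3): L=3.0826, (cx,cy)=(0.3156,0.9489)
member 5 (2-4): L=1.7840, (cx,cy)=(1.0000,0.0000)
member 6 (3-4): L=3.0353, (cx,cy)=(0.2672,-0.9636)
solve A·x = −loads:
  F[0-1] = -501.9396 N (compression)
  F[0-2] = -1974.0047 N (compression)
  F[1-2] = +478.1644 N (tension)
  F[1-3] = -328.0571 N (compression)
  F[2-3] = +580.6317 N (tension)
  F[2-4] = +142.8202 N (tension)
  F[3-4] = -534.5366 N (compression)
  Rx@0 = +2122.0300 N
  Ry@0 = +479.6163 N
  Ry@4 = +515.1037 N

-534.537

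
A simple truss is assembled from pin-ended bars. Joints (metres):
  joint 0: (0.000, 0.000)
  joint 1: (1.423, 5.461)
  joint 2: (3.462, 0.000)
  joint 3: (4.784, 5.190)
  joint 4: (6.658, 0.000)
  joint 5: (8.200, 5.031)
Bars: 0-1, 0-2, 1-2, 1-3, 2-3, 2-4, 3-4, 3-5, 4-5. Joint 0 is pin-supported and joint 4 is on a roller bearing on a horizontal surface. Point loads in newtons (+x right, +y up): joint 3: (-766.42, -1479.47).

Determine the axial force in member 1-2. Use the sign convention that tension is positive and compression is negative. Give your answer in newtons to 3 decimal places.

N=6 nodes, M=9 members, R=3 reactions → 2N=12, M+R=12
member 0 (0-1): L=5.6434, (cx,cy)=(0.2522,0.9677)
member 1 (0-2): L=3.4620, (cx,cy)=(1.0000,0.0000)
member 2 (1-2): L=5.8292, (cx,cy)=(0.3498,-0.9368)
member 3 (1-3): L=3.3719, (cx,cy)=(0.9968,-0.0804)
member 4 (2-3): L=5.3557, (cx,cy)=(0.2468,0.9691)
member 5 (2-4): L=3.1960, (cx,cy)=(1.0000,0.0000)
member 6 (3-4): L=5.5180, (cx,cy)=(0.3396,-0.9406)
member 7 (3-5): L=3.4197, (cx,cy)=(0.9989,-0.0465)
member 8 (4-5): L=5.2620, (cx,cy)=(0.2930,0.9561)
solve A·x = −loads:
  F[0-1] = -1047.7098 N (compression)
  F[0-2] = -502.2347 N (compression)
  F[1-2] = +1139.2559 N (tension)
  F[1-3] = -664.8343 N (compression)
  F[2-3] = -1101.3678 N (compression)
  F[2-4] = +168.1238 N (tension)
  F[3-4] = -495.0383 N (compression)
  F[3-5] = +0.0000 N (tension)
  F[4-5] = -0.0000 N (compression)
  Rx@0 = +766.4200 N
  Ry@0 = +1013.8550 N
  Ry@4 = +465.6150 N

1139.256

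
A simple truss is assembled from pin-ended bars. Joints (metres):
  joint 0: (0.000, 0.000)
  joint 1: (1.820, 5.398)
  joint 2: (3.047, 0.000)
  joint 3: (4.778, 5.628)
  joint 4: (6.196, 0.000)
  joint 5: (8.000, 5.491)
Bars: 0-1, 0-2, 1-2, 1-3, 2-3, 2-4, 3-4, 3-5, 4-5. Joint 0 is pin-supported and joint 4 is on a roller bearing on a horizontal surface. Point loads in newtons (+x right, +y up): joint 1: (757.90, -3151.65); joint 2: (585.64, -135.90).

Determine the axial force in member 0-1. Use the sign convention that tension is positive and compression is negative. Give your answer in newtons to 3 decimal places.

-1725.084

N=6 nodes, M=9 members, R=3 reactions → 2N=12, M+R=12
member 0 (0-1): L=5.6966, (cx,cy)=(0.3195,0.9476)
member 1 (0-2): L=3.0470, (cx,cy)=(1.0000,0.0000)
member 2 (1-2): L=5.5357, (cx,cy)=(0.2217,-0.9751)
member 3 (1-3): L=2.9669, (cx,cy)=(0.9970,0.0775)
member 4 (2-3): L=5.8882, (cx,cy)=(0.2940,0.9558)
member 5 (2-4): L=3.1490, (cx,cy)=(1.0000,0.0000)
member 6 (3-4): L=5.8039, (cx,cy)=(0.2443,-0.9697)
member 7 (3-5): L=3.2249, (cx,cy)=(0.9991,-0.0425)
member 8 (4-5): L=5.7797, (cx,cy)=(0.3121,0.9500)
solve A·x = −loads:
  F[0-1] = -1725.0845 N (compression)
  F[0-2] = +1894.6890 N (tension)
  F[1-2] = -1631.2257 N (compression)
  F[1-3] = -950.3439 N (compression)
  F[2-3] = +1806.3700 N (tension)
  F[2-4] = +416.4502 N (tension)
  F[3-4] = -1704.5345 N (compression)
  F[3-5] = -0.0000 N (compression)
  F[4-5] = +0.0000 N (tension)
  Rx@0 = -1343.5400 N
  Ry@0 = +1634.6716 N
  Ry@4 = +1652.8784 N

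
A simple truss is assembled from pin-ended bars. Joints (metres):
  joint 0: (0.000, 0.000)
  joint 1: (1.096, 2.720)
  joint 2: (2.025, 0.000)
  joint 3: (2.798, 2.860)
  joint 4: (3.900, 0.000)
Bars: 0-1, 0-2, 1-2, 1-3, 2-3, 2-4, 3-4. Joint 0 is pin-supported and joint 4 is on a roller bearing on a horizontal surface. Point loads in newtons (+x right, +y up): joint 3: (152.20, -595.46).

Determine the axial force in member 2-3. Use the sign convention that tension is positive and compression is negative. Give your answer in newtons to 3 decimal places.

-55.180

N=5 nodes, M=7 members, R=3 reactions → 2N=10, M+R=10
member 0 (0-1): L=2.9325, (cx,cy)=(0.3737,0.9275)
member 1 (0-2): L=2.0250, (cx,cy)=(1.0000,0.0000)
member 2 (1-2): L=2.8743, (cx,cy)=(0.3232,-0.9463)
member 3 (1-3): L=1.7077, (cx,cy)=(0.9966,0.0820)
member 4 (2-3): L=2.9626, (cx,cy)=(0.2609,0.9654)
member 5 (2-4): L=1.8750, (cx,cy)=(1.0000,0.0000)
member 6 (3-4): L=3.0650, (cx,cy)=(0.3595,-0.9331)
solve A·x = −loads:
  F[0-1] = -61.0677 N (compression)
  F[0-2] = +175.0235 N (tension)
  F[1-2] = +56.2896 N (tension)
  F[1-3] = -41.1555 N (compression)
  F[2-3] = -55.1798 N (compression)
  F[2-4] = +207.6144 N (tension)
  F[3-4] = -577.4325 N (compression)
  Rx@0 = -152.2000 N
  Ry@0 = +56.6423 N
  Ry@4 = +538.8177 N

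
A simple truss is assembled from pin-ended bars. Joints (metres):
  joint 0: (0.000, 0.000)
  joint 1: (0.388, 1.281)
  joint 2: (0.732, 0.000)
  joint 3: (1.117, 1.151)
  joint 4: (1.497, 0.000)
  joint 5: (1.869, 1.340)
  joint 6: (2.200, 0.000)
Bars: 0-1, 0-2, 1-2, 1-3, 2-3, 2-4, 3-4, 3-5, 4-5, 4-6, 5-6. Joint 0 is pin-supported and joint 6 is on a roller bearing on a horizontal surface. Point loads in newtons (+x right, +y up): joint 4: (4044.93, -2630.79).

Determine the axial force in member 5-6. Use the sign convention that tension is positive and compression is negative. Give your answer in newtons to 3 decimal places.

-1843.938

N=7 nodes, M=11 members, R=3 reactions → 2N=14, M+R=14
member 0 (0-1): L=1.3385, (cx,cy)=(0.2899,0.9571)
member 1 (0-2): L=0.7320, (cx,cy)=(1.0000,0.0000)
member 2 (1-2): L=1.3264, (cx,cy)=(0.2594,-0.9658)
member 3 (1-3): L=0.7405, (cx,cy)=(0.9845,-0.1756)
member 4 (2-3): L=1.2137, (cx,cy)=(0.3172,0.9484)
member 5 (2-4): L=0.7650, (cx,cy)=(1.0000,0.0000)
member 6 (3-4): L=1.2121, (cx,cy)=(0.3135,-0.9496)
member 7 (3-5): L=0.7754, (cx,cy)=(0.9698,0.2437)
member 8 (4-5): L=1.3907, (cx,cy)=(0.2675,0.9636)
member 9 (4-6): L=0.7030, (cx,cy)=(1.0000,0.0000)
member 10 (5-6): L=1.3803, (cx,cy)=(0.2398,-0.9708)
solve A·x = −loads:
  F[0-1] = -878.3725 N (compression)
  F[0-2] = +4299.5552 N (tension)
  F[1-2] = +963.6008 N (tension)
  F[1-3] = -512.4960 N (compression)
  F[2-3] = -981.3108 N (compression)
  F[2-4] = +4860.7544 N (tension)
  F[3-4] = +618.0752 N (tension)
  F[3-5] = -1040.9915 N (compression)
  F[4-5] = +2121.1713 N (tension)
  F[4-6] = +442.1896 N (tension)
  F[5-6] = -1843.9381 N (compression)
  Rx@0 = -4044.9300 N
  Ry@0 = +840.6570 N
  Ry@6 = +1790.1330 N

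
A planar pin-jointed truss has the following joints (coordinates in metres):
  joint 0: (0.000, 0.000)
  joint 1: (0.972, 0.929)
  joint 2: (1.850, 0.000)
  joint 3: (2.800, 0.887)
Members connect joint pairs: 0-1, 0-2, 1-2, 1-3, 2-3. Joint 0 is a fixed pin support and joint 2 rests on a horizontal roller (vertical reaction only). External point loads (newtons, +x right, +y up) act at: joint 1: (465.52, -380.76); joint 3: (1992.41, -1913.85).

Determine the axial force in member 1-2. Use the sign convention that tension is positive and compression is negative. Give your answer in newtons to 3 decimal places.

N=4 nodes, M=5 members, R=3 reactions → 2N=8, M+R=8
member 0 (0-1): L=1.3446, (cx,cy)=(0.7229,0.6909)
member 1 (0-2): L=1.8500, (cx,cy)=(1.0000,0.0000)
member 2 (1-2): L=1.2783, (cx,cy)=(0.6869,-0.7268)
member 3 (1-3): L=1.8285, (cx,cy)=(0.9997,-0.0230)
member 4 (2-3): L=1.2997, (cx,cy)=(0.7309,0.6825)
solve A·x = −loads:
  F[0-1] = +2881.7849 N (tension)
  F[0-2] = +374.6405 N (tension)
  F[1-2] = -3388.3004 N (compression)
  F[1-3] = +3946.1535 N (tension)
  F[2-3] = -2671.5411 N (compression)
  Rx@0 = -2457.9300 N
  Ry@0 = -1991.1276 N
  Ry@2 = +4285.7376 N

-3388.300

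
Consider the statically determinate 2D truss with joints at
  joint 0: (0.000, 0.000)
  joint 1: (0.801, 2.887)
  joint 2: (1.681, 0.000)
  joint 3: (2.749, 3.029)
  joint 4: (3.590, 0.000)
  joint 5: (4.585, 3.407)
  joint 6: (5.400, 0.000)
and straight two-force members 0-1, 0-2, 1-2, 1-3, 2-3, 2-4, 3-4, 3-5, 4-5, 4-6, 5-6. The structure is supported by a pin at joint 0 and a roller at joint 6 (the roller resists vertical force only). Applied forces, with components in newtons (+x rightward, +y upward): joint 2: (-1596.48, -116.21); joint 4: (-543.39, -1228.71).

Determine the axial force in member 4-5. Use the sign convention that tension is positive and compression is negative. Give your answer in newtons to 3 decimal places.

992.093

N=7 nodes, M=11 members, R=3 reactions → 2N=14, M+R=14
member 0 (0-1): L=2.9961, (cx,cy)=(0.2674,0.9636)
member 1 (0-2): L=1.6810, (cx,cy)=(1.0000,0.0000)
member 2 (1-2): L=3.0181, (cx,cy)=(0.2916,-0.9565)
member 3 (1-3): L=1.9532, (cx,cy)=(0.9974,0.0727)
member 4 (2-3): L=3.2118, (cx,cy)=(0.3325,0.9431)
member 5 (2-4): L=1.9090, (cx,cy)=(1.0000,0.0000)
member 6 (3-4): L=3.1436, (cx,cy)=(0.2675,-0.9635)
member 7 (3-5): L=1.8745, (cx,cy)=(0.9795,0.2017)
member 8 (4-5): L=3.5493, (cx,cy)=(0.2803,0.9599)
member 9 (4-6): L=1.8100, (cx,cy)=(1.0000,0.0000)
member 10 (5-6): L=3.5031, (cx,cy)=(0.2326,-0.9726)
solve A·x = −loads:
  F[0-1] = -510.4609 N (compression)
  F[0-2] = -2003.3977 N (compression)
  F[1-2] = +492.8715 N (tension)
  F[1-3] = -280.9224 N (compression)
  F[2-3] = -376.6814 N (compression)
  F[2-4] = -137.9543 N (compression)
  F[3-4] = +286.8537 N (tension)
  F[3-5] = -492.2905 N (compression)
  F[4-5] = +992.0930 N (tension)
  F[4-6] = +204.0587 N (tension)
  F[5-6] = -877.1076 N (compression)
  Rx@0 = +2139.8700 N
  Ry@0 = +491.8796 N
  Ry@6 = +853.0404 N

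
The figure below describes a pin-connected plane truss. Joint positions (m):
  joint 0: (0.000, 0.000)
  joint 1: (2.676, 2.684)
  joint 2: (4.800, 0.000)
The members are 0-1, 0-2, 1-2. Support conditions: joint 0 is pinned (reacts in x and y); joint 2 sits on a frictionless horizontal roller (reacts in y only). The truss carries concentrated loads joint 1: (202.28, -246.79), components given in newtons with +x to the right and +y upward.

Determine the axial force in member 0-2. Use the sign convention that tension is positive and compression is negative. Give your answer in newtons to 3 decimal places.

N=3 nodes, M=3 members, R=3 reactions → 2N=6, M+R=6
member 0 (0-1): L=3.7901, (cx,cy)=(0.7061,0.7082)
member 1 (0-2): L=4.8000, (cx,cy)=(1.0000,0.0000)
member 2 (1-2): L=3.4228, (cx,cy)=(0.6206,-0.7842)
solve A·x = −loads:
  F[0-1] = +5.5124 N (tension)
  F[0-2] = +198.3880 N (tension)
  F[1-2] = -319.6953 N (compression)
  Rx@0 = -202.2800 N
  Ry@0 = -3.9037 N
  Ry@2 = +250.6937 N

198.388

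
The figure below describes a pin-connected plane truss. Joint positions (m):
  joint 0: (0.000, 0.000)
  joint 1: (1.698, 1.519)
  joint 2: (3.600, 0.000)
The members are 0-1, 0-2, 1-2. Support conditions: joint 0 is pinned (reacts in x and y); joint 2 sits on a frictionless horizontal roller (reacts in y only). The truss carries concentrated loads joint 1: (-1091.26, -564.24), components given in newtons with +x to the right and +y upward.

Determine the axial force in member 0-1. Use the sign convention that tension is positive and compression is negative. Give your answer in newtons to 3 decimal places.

-1137.728

N=3 nodes, M=3 members, R=3 reactions → 2N=6, M+R=6
member 0 (0-1): L=2.2783, (cx,cy)=(0.7453,0.6667)
member 1 (0-2): L=3.6000, (cx,cy)=(1.0000,0.0000)
member 2 (1-2): L=2.4341, (cx,cy)=(0.7814,-0.6240)
solve A·x = −loads:
  F[0-1] = -1137.7276 N (compression)
  F[0-2] = -243.3131 N (compression)
  F[1-2] = +311.3852 N (tension)
  Rx@0 = +1091.2600 N
  Ry@0 = +758.5579 N
  Ry@2 = -194.3179 N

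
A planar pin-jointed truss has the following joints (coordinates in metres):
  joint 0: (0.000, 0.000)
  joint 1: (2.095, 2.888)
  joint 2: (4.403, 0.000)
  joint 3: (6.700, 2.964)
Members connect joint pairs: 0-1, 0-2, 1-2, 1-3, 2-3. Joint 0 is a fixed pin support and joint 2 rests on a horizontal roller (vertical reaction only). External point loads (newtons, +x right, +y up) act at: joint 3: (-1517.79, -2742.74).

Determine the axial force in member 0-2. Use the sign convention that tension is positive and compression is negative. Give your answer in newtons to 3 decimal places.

-1814.570

N=4 nodes, M=5 members, R=3 reactions → 2N=8, M+R=8
member 0 (0-1): L=3.5679, (cx,cy)=(0.5872,0.8095)
member 1 (0-2): L=4.4030, (cx,cy)=(1.0000,0.0000)
member 2 (1-2): L=3.6969, (cx,cy)=(0.6243,-0.7812)
member 3 (1-3): L=4.6056, (cx,cy)=(0.9999,0.0165)
member 4 (2-3): L=3.7499, (cx,cy)=(0.6126,0.7904)
solve A·x = −loads:
  F[0-1] = +505.4261 N (tension)
  F[0-2] = -1814.5702 N (compression)
  F[1-2] = -510.7078 N (compression)
  F[1-3] = +615.6984 N (tension)
  F[2-3] = -3482.7968 N (compression)
  Rx@0 = +1517.7900 N
  Ry@0 = -409.1175 N
  Ry@2 = +3151.8575 N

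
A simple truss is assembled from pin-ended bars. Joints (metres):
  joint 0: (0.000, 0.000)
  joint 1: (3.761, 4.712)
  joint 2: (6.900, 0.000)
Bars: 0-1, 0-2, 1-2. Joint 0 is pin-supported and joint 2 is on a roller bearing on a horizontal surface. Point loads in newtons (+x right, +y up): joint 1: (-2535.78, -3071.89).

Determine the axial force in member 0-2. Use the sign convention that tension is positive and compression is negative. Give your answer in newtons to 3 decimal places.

N=3 nodes, M=3 members, R=3 reactions → 2N=6, M+R=6
member 0 (0-1): L=6.0289, (cx,cy)=(0.6238,0.7816)
member 1 (0-2): L=6.9000, (cx,cy)=(1.0000,0.0000)
member 2 (1-2): L=5.6618, (cx,cy)=(0.5544,-0.8322)
solve A·x = −loads:
  F[0-1] = -4003.7249 N (compression)
  F[0-2] = -38.1569 N (compression)
  F[1-2] = +68.8237 N (tension)
  Rx@0 = +2535.7800 N
  Ry@0 = +3129.1678 N
  Ry@2 = -57.2778 N

-38.157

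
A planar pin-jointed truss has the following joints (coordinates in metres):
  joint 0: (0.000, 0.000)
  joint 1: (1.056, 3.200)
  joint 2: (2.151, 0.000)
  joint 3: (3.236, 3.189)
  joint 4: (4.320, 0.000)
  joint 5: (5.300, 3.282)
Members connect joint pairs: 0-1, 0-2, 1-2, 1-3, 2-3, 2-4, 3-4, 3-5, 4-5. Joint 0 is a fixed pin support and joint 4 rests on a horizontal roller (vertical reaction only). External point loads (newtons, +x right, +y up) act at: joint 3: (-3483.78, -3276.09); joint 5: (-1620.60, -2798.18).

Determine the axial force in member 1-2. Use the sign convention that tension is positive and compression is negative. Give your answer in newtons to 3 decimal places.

4231.671

N=6 nodes, M=9 members, R=3 reactions → 2N=12, M+R=12
member 0 (0-1): L=3.3697, (cx,cy)=(0.3134,0.9496)
member 1 (0-2): L=2.1510, (cx,cy)=(1.0000,0.0000)
member 2 (1-2): L=3.3822, (cx,cy)=(0.3238,-0.9461)
member 3 (1-3): L=2.1800, (cx,cy)=(1.0000,-0.0050)
member 4 (2-3): L=3.3685, (cx,cy)=(0.3221,0.9467)
member 5 (2-4): L=2.1690, (cx,cy)=(1.0000,0.0000)
member 6 (3-4): L=3.3682, (cx,cy)=(0.3218,-0.9468)
member 7 (3-5): L=2.0661, (cx,cy)=(0.9990,0.0450)
member 8 (4-5): L=3.4252, (cx,cy)=(0.2861,0.9582)
solve A·x = −loads:
  F[0-1] = -4201.8493 N (compression)
  F[0-2] = -3787.6152 N (compression)
  F[1-2] = +4231.6709 N (tension)
  F[1-3] = -2686.8335 N (compression)
  F[2-3] = -4229.1426 N (compression)
  F[2-4] = -1055.3754 N (compression)
  F[3-4] = +716.3636 N (tension)
  F[3-5] = -796.5819 N (compression)
  F[4-5] = -2882.8407 N (compression)
  Rx@0 = +5104.3800 N
  Ry@0 = +3990.1965 N
  Ry@4 = +2084.0735 N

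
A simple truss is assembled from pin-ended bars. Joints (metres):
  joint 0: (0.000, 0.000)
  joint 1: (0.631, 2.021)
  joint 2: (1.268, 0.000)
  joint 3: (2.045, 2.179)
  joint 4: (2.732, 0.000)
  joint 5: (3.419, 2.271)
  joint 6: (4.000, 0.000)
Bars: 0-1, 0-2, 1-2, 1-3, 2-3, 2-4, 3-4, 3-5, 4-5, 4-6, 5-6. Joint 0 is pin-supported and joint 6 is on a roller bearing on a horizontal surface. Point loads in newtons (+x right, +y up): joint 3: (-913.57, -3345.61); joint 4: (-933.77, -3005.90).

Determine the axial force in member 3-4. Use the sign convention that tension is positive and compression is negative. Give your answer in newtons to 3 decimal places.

N=7 nodes, M=11 members, R=3 reactions → 2N=14, M+R=14
member 0 (0-1): L=2.1172, (cx,cy)=(0.2980,0.9546)
member 1 (0-2): L=1.2680, (cx,cy)=(1.0000,0.0000)
member 2 (1-2): L=2.1190, (cx,cy)=(0.3006,-0.9537)
member 3 (1-3): L=1.4228, (cx,cy)=(0.9938,0.1110)
member 4 (2-3): L=2.3134, (cx,cy)=(0.3359,0.9419)
member 5 (2-4): L=1.4640, (cx,cy)=(1.0000,0.0000)
member 6 (3-4): L=2.2847, (cx,cy)=(0.3007,-0.9537)
member 7 (3-5): L=1.3771, (cx,cy)=(0.9978,0.0668)
member 8 (4-5): L=2.3726, (cx,cy)=(0.2896,0.9572)
member 9 (4-6): L=1.2680, (cx,cy)=(1.0000,0.0000)
member 10 (5-6): L=2.3441, (cx,cy)=(0.2479,-0.9688)
solve A·x = −loads:
  F[0-1] = -3232.6084 N (compression)
  F[0-2] = -883.9162 N (compression)
  F[1-2] = +3016.2469 N (tension)
  F[1-3] = -1881.7822 N (compression)
  F[2-3] = -3054.1570 N (compression)
  F[2-4] = +1048.6057 N (tension)
  F[3-4] = -403.1822 N (compression)
  F[3-5] = -1865.3096 N (compression)
  F[4-5] = +3542.1607 N (tension)
  F[4-6] = +835.5055 N (tension)
  F[5-6] = -3370.9873 N (compression)
  Rx@0 = +1847.3400 N
  Ry@0 = +3085.7044 N
  Ry@6 = +3265.8056 N

-403.182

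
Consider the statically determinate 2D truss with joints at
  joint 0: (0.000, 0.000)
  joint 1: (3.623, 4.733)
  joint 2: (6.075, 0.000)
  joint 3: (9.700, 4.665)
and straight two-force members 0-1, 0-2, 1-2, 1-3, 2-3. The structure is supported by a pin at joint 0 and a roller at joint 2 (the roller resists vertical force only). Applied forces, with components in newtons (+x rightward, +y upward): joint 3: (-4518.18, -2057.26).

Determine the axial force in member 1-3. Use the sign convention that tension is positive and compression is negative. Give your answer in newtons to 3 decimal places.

-2894.573

N=4 nodes, M=5 members, R=3 reactions → 2N=8, M+R=8
member 0 (0-1): L=5.9605, (cx,cy)=(0.6078,0.7941)
member 1 (0-2): L=6.0750, (cx,cy)=(1.0000,0.0000)
member 2 (1-2): L=5.3304, (cx,cy)=(0.4600,-0.8879)
member 3 (1-3): L=6.0774, (cx,cy)=(0.9999,-0.0112)
member 4 (2-3): L=5.9079, (cx,cy)=(0.6136,0.7896)
solve A·x = −loads:
  F[0-1] = -2823.3708 N (compression)
  F[0-2] = -2802.0332 N (compression)
  F[1-2] = +2561.4047 N (tension)
  F[1-3] = -2894.5730 N (compression)
  F[2-3] = -2646.3777 N (compression)
  Rx@0 = +4518.1800 N
  Ry@0 = +2241.9329 N
  Ry@2 = -184.6729 N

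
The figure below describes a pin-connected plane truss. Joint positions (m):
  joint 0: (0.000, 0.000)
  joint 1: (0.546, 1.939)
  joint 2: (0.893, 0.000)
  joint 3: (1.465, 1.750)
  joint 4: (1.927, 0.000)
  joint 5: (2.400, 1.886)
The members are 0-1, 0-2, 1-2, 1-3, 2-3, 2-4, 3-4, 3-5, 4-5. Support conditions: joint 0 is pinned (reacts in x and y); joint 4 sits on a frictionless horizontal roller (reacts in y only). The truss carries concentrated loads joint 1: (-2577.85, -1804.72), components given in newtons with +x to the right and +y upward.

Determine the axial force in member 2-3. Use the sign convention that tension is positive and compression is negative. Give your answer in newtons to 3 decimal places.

N=6 nodes, M=9 members, R=3 reactions → 2N=12, M+R=12
member 0 (0-1): L=2.0144, (cx,cy)=(0.2710,0.9626)
member 1 (0-2): L=0.8930, (cx,cy)=(1.0000,0.0000)
member 2 (1-2): L=1.9698, (cx,cy)=(0.1762,-0.9844)
member 3 (1-3): L=0.9382, (cx,cy)=(0.9795,-0.2014)
member 4 (2-3): L=1.8411, (cx,cy)=(0.3107,0.9505)
member 5 (2-4): L=1.0340, (cx,cy)=(1.0000,0.0000)
member 6 (3-4): L=1.8100, (cx,cy)=(0.2553,-0.9669)
member 7 (3-5): L=0.9448, (cx,cy)=(0.9896,0.1439)
member 8 (4-5): L=1.9444, (cx,cy)=(0.2433,0.9700)
solve A·x = −loads:
  F[0-1] = -4038.4453 N (compression)
  F[0-2] = -1483.2396 N (compression)
  F[1-2] = +1874.7472 N (tension)
  F[1-3] = +1177.1154 N (tension)
  F[2-3] = -1941.5069 N (compression)
  F[2-4] = -549.7932 N (compression)
  F[3-4] = +2153.9005 N (tension)
  F[3-5] = +0.0000 N (tension)
  F[4-5] = -0.0000 N (compression)
  Rx@0 = +2577.8500 N
  Ry@0 = +3887.2701 N
  Ry@4 = -2082.5501 N

-1941.507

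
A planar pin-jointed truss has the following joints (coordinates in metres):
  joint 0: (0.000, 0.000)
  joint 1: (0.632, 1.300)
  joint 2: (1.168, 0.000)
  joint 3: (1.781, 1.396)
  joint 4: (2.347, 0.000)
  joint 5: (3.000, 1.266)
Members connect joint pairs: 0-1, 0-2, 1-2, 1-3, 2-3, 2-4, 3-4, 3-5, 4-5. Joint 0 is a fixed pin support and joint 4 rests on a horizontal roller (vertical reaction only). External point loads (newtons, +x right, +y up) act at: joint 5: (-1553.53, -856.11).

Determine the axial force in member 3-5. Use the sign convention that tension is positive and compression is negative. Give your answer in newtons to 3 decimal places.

-1059.951

N=6 nodes, M=9 members, R=3 reactions → 2N=12, M+R=12
member 0 (0-1): L=1.4455, (cx,cy)=(0.4372,0.8994)
member 1 (0-2): L=1.1680, (cx,cy)=(1.0000,0.0000)
member 2 (1-2): L=1.4062, (cx,cy)=(0.3812,-0.9245)
member 3 (1-3): L=1.1530, (cx,cy)=(0.9965,0.0833)
member 4 (2-3): L=1.5247, (cx,cy)=(0.4021,0.9156)
member 5 (2-4): L=1.1790, (cx,cy)=(1.0000,0.0000)
member 6 (3-4): L=1.5064, (cx,cy)=(0.3757,-0.9267)
member 7 (3-5): L=1.2259, (cx,cy)=(0.9944,-0.1060)
member 8 (4-5): L=1.4245, (cx,cy)=(0.4584,0.8887)
solve A·x = −loads:
  F[0-1] = -666.9234 N (compression)
  F[0-2] = -1261.9352 N (compression)
  F[1-2] = +601.7012 N (tension)
  F[1-3] = -522.7658 N (compression)
  F[2-3] = -607.5411 N (compression)
  F[2-4] = -788.3132 N (compression)
  F[3-4] = +768.5116 N (tension)
  F[3-5] = -1059.9508 N (compression)
  F[4-5] = -1089.7565 N (compression)
  Rx@0 = +1553.5300 N
  Ry@0 = +599.7994 N
  Ry@4 = +256.3106 N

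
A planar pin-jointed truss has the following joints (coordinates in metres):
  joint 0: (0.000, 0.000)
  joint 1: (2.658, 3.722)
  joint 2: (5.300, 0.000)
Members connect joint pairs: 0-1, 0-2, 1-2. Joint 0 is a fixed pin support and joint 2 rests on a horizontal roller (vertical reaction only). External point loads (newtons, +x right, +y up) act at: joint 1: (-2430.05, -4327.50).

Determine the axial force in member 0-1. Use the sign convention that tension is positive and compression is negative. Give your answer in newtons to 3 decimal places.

-4747.838

N=3 nodes, M=3 members, R=3 reactions → 2N=6, M+R=6
member 0 (0-1): L=4.5736, (cx,cy)=(0.5812,0.8138)
member 1 (0-2): L=5.3000, (cx,cy)=(1.0000,0.0000)
member 2 (1-2): L=4.5644, (cx,cy)=(0.5788,-0.8154)
solve A·x = −loads:
  F[0-1] = -4747.8376 N (compression)
  F[0-2] = +329.1818 N (tension)
  F[1-2] = -568.7004 N (compression)
  Rx@0 = +2430.0500 N
  Ry@0 = +3863.7549 N
  Ry@2 = +463.7451 N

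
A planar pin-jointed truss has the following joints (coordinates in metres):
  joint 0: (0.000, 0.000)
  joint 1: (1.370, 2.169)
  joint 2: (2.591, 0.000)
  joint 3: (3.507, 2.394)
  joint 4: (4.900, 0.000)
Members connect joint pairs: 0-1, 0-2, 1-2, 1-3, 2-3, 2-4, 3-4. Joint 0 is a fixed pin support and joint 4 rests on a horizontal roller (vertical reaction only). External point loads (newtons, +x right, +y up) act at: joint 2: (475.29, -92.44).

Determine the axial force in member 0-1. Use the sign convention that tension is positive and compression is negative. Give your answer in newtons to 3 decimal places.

-51.522

N=5 nodes, M=7 members, R=3 reactions → 2N=10, M+R=10
member 0 (0-1): L=2.5654, (cx,cy)=(0.5340,0.8455)
member 1 (0-2): L=2.5910, (cx,cy)=(1.0000,0.0000)
member 2 (1-2): L=2.4891, (cx,cy)=(0.4905,-0.8714)
member 3 (1-3): L=2.1488, (cx,cy)=(0.9945,0.1047)
member 4 (2-3): L=2.5633, (cx,cy)=(0.3574,0.9340)
member 5 (2-4): L=2.3090, (cx,cy)=(1.0000,0.0000)
member 6 (3-4): L=2.7698, (cx,cy)=(0.5029,-0.8643)
solve A·x = −loads:
  F[0-1] = -51.5216 N (compression)
  F[0-2] = +502.8037 N (tension)
  F[1-2] = +44.0524 N (tension)
  F[1-3] = -49.3950 N (compression)
  F[2-3] = +57.8736 N (tension)
  F[2-4] = +28.4419 N (tension)
  F[3-4] = -56.5526 N (compression)
  Rx@0 = -475.2900 N
  Ry@0 = +43.5600 N
  Ry@4 = +48.8800 N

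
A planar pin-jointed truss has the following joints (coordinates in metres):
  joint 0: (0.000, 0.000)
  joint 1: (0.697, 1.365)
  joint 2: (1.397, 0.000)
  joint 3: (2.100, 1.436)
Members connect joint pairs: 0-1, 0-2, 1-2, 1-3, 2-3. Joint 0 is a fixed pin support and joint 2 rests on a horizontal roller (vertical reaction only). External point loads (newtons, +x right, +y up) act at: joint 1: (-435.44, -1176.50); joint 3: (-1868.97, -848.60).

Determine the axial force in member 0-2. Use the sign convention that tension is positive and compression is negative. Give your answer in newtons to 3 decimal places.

N=4 nodes, M=5 members, R=3 reactions → 2N=8, M+R=8
member 0 (0-1): L=1.5327, (cx,cy)=(0.4548,0.8906)
member 1 (0-2): L=1.3970, (cx,cy)=(1.0000,0.0000)
member 2 (1-2): L=1.5340, (cx,cy)=(0.4563,-0.8898)
member 3 (1-3): L=1.4048, (cx,cy)=(0.9987,0.0505)
member 4 (2-3): L=1.5988, (cx,cy)=(0.4397,0.8981)
solve A·x = −loads:
  F[0-1] = -2817.2701 N (compression)
  F[0-2] = -1023.2109 N (compression)
  F[1-2] = +1412.8352 N (tension)
  F[1-3] = -1492.3666 N (compression)
  F[2-3] = -860.8533 N (compression)
  Rx@0 = +2304.4100 N
  Ry@0 = +2509.0914 N
  Ry@2 = -483.9914 N

-1023.211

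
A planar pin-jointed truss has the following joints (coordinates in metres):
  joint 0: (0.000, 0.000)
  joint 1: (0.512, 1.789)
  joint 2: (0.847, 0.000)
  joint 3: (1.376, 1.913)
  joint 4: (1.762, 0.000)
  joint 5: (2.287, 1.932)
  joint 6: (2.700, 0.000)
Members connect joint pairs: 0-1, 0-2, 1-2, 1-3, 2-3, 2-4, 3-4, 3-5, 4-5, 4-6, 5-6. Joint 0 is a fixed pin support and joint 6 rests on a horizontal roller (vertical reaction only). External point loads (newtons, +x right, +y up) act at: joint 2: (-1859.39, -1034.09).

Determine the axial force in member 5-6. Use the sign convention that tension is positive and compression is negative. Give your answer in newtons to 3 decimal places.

N=7 nodes, M=11 members, R=3 reactions → 2N=14, M+R=14
member 0 (0-1): L=1.8608, (cx,cy)=(0.2751,0.9614)
member 1 (0-2): L=0.8470, (cx,cy)=(1.0000,0.0000)
member 2 (1-2): L=1.8201, (cx,cy)=(0.1841,-0.9829)
member 3 (1-3): L=0.8729, (cx,cy)=(0.9899,0.1421)
member 4 (2-3): L=1.9848, (cx,cy)=(0.2665,0.9638)
member 5 (2-4): L=0.9150, (cx,cy)=(1.0000,0.0000)
member 6 (3-4): L=1.9516, (cx,cy)=(0.1978,-0.9802)
member 7 (3-5): L=0.9112, (cx,cy)=(0.9998,0.0209)
member 8 (4-5): L=2.0021, (cx,cy)=(0.2622,0.9650)
member 9 (4-6): L=0.9380, (cx,cy)=(1.0000,0.0000)
member 10 (5-6): L=1.9757, (cx,cy)=(0.2090,-0.9779)
solve A·x = −loads:
  F[0-1] = -738.1844 N (compression)
  F[0-2] = -1656.2808 N (compression)
  F[1-2] = +674.2506 N (tension)
  F[1-3] = -330.5620 N (compression)
  F[2-3] = +385.2955 N (tension)
  F[2-4] = +224.5179 N (tension)
  F[3-4] = -334.3059 N (compression)
  F[3-5] = -158.4297 N (compression)
  F[4-5] = +339.5850 N (tension)
  F[4-6] = +69.3459 N (tension)
  F[5-6] = -331.7270 N (compression)
  Rx@0 = +1859.3900 N
  Ry@0 = +709.6921 N
  Ry@6 = +324.3979 N

-331.727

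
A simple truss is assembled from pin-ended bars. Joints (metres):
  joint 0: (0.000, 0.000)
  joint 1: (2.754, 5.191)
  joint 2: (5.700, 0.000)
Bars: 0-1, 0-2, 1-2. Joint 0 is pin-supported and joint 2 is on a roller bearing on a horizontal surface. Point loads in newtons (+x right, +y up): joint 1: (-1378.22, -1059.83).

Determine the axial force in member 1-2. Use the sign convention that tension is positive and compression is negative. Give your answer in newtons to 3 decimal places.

854.409

N=3 nodes, M=3 members, R=3 reactions → 2N=6, M+R=6
member 0 (0-1): L=5.8763, (cx,cy)=(0.4687,0.8834)
member 1 (0-2): L=5.7000, (cx,cy)=(1.0000,0.0000)
member 2 (1-2): L=5.9687, (cx,cy)=(0.4936,-0.8697)
solve A·x = −loads:
  F[0-1] = -2040.9299 N (compression)
  F[0-2] = -421.7145 N (compression)
  F[1-2] = +854.4087 N (tension)
  Rx@0 = +1378.2200 N
  Ry@0 = +1802.9121 N
  Ry@2 = -743.0821 N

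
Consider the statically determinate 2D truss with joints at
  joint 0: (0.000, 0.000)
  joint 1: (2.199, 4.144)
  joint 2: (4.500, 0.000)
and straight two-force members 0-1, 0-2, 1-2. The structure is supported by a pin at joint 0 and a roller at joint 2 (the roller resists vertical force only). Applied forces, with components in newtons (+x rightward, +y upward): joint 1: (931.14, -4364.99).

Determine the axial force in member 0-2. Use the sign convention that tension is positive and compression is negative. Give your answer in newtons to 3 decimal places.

N=3 nodes, M=3 members, R=3 reactions → 2N=6, M+R=6
member 0 (0-1): L=4.6913, (cx,cy)=(0.4687,0.8833)
member 1 (0-2): L=4.5000, (cx,cy)=(1.0000,0.0000)
member 2 (1-2): L=4.7400, (cx,cy)=(0.4854,-0.8743)
solve A·x = −loads:
  F[0-1] = -1556.0192 N (compression)
  F[0-2] = +1660.5078 N (tension)
  F[1-2] = -3420.5827 N (compression)
  Rx@0 = -931.1400 N
  Ry@0 = +1374.4884 N
  Ry@2 = +2990.5016 N

1660.508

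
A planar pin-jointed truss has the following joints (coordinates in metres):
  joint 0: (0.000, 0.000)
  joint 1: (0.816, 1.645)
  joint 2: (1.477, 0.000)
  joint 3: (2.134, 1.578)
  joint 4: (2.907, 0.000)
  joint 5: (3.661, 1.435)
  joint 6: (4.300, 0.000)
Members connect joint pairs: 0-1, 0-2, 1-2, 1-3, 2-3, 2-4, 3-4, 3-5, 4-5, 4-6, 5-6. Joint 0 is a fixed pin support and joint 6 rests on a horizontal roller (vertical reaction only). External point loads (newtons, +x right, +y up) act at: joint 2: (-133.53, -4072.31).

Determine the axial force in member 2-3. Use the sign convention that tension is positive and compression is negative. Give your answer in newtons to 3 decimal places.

N=7 nodes, M=11 members, R=3 reactions → 2N=14, M+R=14
member 0 (0-1): L=1.8363, (cx,cy)=(0.4444,0.8958)
member 1 (0-2): L=1.4770, (cx,cy)=(1.0000,0.0000)
member 2 (1-2): L=1.7728, (cx,cy)=(0.3728,-0.9279)
member 3 (1-3): L=1.3197, (cx,cy)=(0.9987,-0.0508)
member 4 (2-3): L=1.7093, (cx,cy)=(0.3844,0.9232)
member 5 (2-4): L=1.4300, (cx,cy)=(1.0000,0.0000)
member 6 (3-4): L=1.7572, (cx,cy)=(0.4399,-0.8980)
member 7 (3-5): L=1.5337, (cx,cy)=(0.9956,-0.0932)
member 8 (4-5): L=1.6210, (cx,cy)=(0.4651,0.8852)
member 9 (4-6): L=1.3930, (cx,cy)=(1.0000,0.0000)
member 10 (5-6): L=1.5708, (cx,cy)=(0.4068,-0.9135)
solve A·x = −loads:
  F[0-1] = -2984.3755 N (compression)
  F[0-2] = +1192.6654 N (tension)
  F[1-2] = +3015.5349 N (tension)
  F[1-3] = -2453.6988 N (compression)
  F[2-3] = +1380.2489 N (tension)
  F[2-4] = +1920.0137 N (tension)
  F[3-4] = -1422.6487 N (compression)
  F[3-5] = -1299.8327 N (compression)
  F[4-5] = +1443.2203 N (tension)
  F[4-6] = +622.8763 N (tension)
  F[5-6] = -1531.2059 N (compression)
  Rx@0 = +133.5300 N
  Ry@0 = +2673.5189 N
  Ry@6 = +1398.7911 N

1380.249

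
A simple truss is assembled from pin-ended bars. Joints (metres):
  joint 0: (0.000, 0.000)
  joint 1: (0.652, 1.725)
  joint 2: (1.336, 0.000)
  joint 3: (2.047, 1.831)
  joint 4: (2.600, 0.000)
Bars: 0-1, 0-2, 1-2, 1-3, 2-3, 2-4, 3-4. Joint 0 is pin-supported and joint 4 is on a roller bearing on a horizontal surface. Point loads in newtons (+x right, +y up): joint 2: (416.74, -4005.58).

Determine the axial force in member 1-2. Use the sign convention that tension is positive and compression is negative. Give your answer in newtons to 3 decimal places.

1975.155

N=5 nodes, M=7 members, R=3 reactions → 2N=10, M+R=10
member 0 (0-1): L=1.8441, (cx,cy)=(0.3536,0.9354)
member 1 (0-2): L=1.3360, (cx,cy)=(1.0000,0.0000)
member 2 (1-2): L=1.8557, (cx,cy)=(0.3686,-0.9296)
member 3 (1-3): L=1.3990, (cx,cy)=(0.9971,0.0758)
member 4 (2-3): L=1.9642, (cx,cy)=(0.3620,0.9322)
member 5 (2-4): L=1.2640, (cx,cy)=(1.0000,0.0000)
member 6 (3-4): L=1.9127, (cx,cy)=(0.2891,-0.9573)
solve A·x = −loads:
  F[0-1] = -2081.7858 N (compression)
  F[0-2] = +1152.7736 N (tension)
  F[1-2] = +1975.1548 N (tension)
  F[1-3] = -1468.2995 N (compression)
  F[2-3] = +2327.3260 N (tension)
  F[2-4] = +621.6348 N (tension)
  F[3-4] = -2150.0769 N (compression)
  Rx@0 = -416.7400 N
  Ry@0 = +1947.3281 N
  Ry@4 = +2058.2519 N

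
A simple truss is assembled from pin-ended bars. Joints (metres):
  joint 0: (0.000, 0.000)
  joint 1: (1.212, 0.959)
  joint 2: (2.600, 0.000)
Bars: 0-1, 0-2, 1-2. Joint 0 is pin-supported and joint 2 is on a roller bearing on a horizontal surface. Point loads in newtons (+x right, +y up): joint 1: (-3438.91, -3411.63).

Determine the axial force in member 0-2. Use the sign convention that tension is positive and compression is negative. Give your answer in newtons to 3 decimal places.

465.922

N=3 nodes, M=3 members, R=3 reactions → 2N=6, M+R=6
member 0 (0-1): L=1.5455, (cx,cy)=(0.7842,0.6205)
member 1 (0-2): L=2.6000, (cx,cy)=(1.0000,0.0000)
member 2 (1-2): L=1.6871, (cx,cy)=(0.8227,-0.5684)
solve A·x = −loads:
  F[0-1] = -4979.3620 N (compression)
  F[0-2] = +465.9218 N (tension)
  F[1-2] = -566.3152 N (compression)
  Rx@0 = +3438.9100 N
  Ry@0 = +3089.7143 N
  Ry@2 = +321.9157 N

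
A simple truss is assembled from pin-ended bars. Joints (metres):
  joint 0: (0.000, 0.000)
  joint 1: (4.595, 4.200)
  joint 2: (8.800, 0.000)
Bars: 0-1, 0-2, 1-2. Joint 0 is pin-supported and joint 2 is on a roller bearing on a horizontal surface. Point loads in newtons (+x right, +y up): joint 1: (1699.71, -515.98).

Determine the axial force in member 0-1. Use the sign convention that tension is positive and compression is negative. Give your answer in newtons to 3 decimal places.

N=3 nodes, M=3 members, R=3 reactions → 2N=6, M+R=6
member 0 (0-1): L=6.2253, (cx,cy)=(0.7381,0.6747)
member 1 (0-2): L=8.8000, (cx,cy)=(1.0000,0.0000)
member 2 (1-2): L=5.9432, (cx,cy)=(0.7075,-0.7067)
solve A·x = −loads:
  F[0-1] = +836.9567 N (tension)
  F[0-2] = +1081.9354 N (tension)
  F[1-2] = -1529.1782 N (compression)
  Rx@0 = -1699.7100 N
  Ry@0 = -564.6689 N
  Ry@2 = +1080.6489 N

836.957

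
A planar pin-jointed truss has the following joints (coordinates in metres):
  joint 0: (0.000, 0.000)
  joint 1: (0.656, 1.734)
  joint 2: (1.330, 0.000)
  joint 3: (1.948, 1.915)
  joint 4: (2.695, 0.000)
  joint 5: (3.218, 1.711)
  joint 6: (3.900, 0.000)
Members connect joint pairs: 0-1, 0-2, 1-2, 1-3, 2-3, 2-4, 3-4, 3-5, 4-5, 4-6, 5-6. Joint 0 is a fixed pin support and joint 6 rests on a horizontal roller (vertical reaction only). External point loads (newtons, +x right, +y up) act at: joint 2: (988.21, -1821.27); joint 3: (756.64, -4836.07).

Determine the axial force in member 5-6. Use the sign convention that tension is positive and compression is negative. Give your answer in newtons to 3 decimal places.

N=7 nodes, M=11 members, R=3 reactions → 2N=14, M+R=14
member 0 (0-1): L=1.8539, (cx,cy)=(0.3538,0.9353)
member 1 (0-2): L=1.3300, (cx,cy)=(1.0000,0.0000)
member 2 (1-2): L=1.8604, (cx,cy)=(0.3623,-0.9321)
member 3 (1-3): L=1.3046, (cx,cy)=(0.9903,0.1387)
member 4 (2-3): L=2.0122, (cx,cy)=(0.3071,0.9517)
member 5 (2-4): L=1.3650, (cx,cy)=(1.0000,0.0000)
member 6 (3-4): L=2.0555, (cx,cy)=(0.3634,-0.9316)
member 7 (3-5): L=1.2863, (cx,cy)=(0.9873,-0.1586)
member 8 (4-5): L=1.7891, (cx,cy)=(0.2923,0.9563)
member 9 (4-6): L=1.2050, (cx,cy)=(1.0000,0.0000)
member 10 (5-6): L=1.8419, (cx,cy)=(0.3703,-0.9289)
solve A·x = −loads:
  F[0-1] = -3473.8975 N (compression)
  F[0-2] = +2974.0577 N (tension)
  F[1-2] = +3130.7400 N (tension)
  F[1-3] = -2386.5252 N (compression)
  F[2-3] = -1152.4819 N (compression)
  F[2-4] = +3474.0344 N (tension)
  F[3-4] = -3263.8218 N (compression)
  F[3-5] = -2317.2621 N (compression)
  F[4-5] = +3179.5529 N (tension)
  F[4-6] = +1358.4931 N (tension)
  F[5-6] = -3668.9541 N (compression)
  Rx@0 = -1744.8500 N
  Ry@0 = +3249.1556 N
  Ry@6 = +3408.1844 N

-3668.954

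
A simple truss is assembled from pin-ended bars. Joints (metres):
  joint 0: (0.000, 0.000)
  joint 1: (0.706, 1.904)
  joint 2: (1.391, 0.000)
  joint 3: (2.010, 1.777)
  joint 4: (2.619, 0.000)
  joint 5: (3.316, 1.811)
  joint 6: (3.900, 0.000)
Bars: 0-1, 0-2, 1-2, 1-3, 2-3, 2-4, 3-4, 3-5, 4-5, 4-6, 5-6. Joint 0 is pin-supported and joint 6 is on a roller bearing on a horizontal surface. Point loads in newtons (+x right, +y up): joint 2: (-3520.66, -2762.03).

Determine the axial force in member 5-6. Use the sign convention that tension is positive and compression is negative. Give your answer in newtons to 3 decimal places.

N=7 nodes, M=11 members, R=3 reactions → 2N=14, M+R=14
member 0 (0-1): L=2.0307, (cx,cy)=(0.3477,0.9376)
member 1 (0-2): L=1.3910, (cx,cy)=(1.0000,0.0000)
member 2 (1-2): L=2.0235, (cx,cy)=(0.3385,-0.9410)
member 3 (1-3): L=1.3102, (cx,cy)=(0.9953,-0.0969)
member 4 (2-3): L=1.8817, (cx,cy)=(0.3290,0.9443)
member 5 (2-4): L=1.2280, (cx,cy)=(1.0000,0.0000)
member 6 (3-4): L=1.8785, (cx,cy)=(0.3242,-0.9460)
member 7 (3-5): L=1.3064, (cx,cy)=(0.9997,0.0260)
member 8 (4-5): L=1.9405, (cx,cy)=(0.3592,0.9333)
member 9 (4-6): L=1.2810, (cx,cy)=(1.0000,0.0000)
member 10 (5-6): L=1.9028, (cx,cy)=(0.3069,-0.9517)
solve A·x = −loads:
  F[0-1] = -1895.1278 N (compression)
  F[0-2] = -2861.7863 N (compression)
  F[1-2] = +2027.6459 N (tension)
  F[1-3] = -1351.6517 N (compression)
  F[2-3] = +904.4385 N (tension)
  F[2-4] = +1047.7684 N (tension)
  F[3-4] = -1060.7413 N (compression)
  F[3-5] = -704.1126 N (compression)
  F[4-5] = +1075.2011 N (tension)
  F[4-6] = +317.6767 N (tension)
  F[5-6] = -1035.0787 N (compression)
  Rx@0 = +3520.6600 N
  Ry@0 = +1776.9060 N
  Ry@6 = +985.1240 N

-1035.079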